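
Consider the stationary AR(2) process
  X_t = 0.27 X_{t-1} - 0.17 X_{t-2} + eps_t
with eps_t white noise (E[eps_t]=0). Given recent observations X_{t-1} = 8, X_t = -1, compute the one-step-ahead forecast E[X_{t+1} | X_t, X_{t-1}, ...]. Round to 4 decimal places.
E[X_{t+1} \mid \mathcal F_t] = -1.6300

For an AR(p) model X_t = c + sum_i phi_i X_{t-i} + eps_t, the
one-step-ahead conditional mean is
  E[X_{t+1} | X_t, ...] = c + sum_i phi_i X_{t+1-i}.
Substitute known values:
  E[X_{t+1} | ...] = (0.27) * (-1) + (-0.17) * (8)
                   = -1.6300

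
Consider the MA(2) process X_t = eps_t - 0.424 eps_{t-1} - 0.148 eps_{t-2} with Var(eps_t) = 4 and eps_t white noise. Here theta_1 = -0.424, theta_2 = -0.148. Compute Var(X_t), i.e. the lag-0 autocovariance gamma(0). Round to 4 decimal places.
\gamma(0) = 4.8067

For an MA(q) process X_t = eps_t + sum_i theta_i eps_{t-i} with
Var(eps_t) = sigma^2, the variance is
  gamma(0) = sigma^2 * (1 + sum_i theta_i^2).
  sum_i theta_i^2 = (-0.424)^2 + (-0.148)^2 = 0.179776 + 0.021904 = 0.20168.
  gamma(0) = 4 * (1 + 0.20168) = 4 * 1.20168 = 4.80672, which rounds to 4.8067.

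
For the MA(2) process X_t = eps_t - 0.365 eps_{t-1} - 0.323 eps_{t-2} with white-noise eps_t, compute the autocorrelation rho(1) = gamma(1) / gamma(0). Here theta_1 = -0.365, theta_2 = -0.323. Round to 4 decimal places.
\rho(1) = -0.1997

For an MA(q) process with theta_0 = 1, the autocovariance is
  gamma(k) = sigma^2 * sum_{i=0..q-k} theta_i * theta_{i+k},
and rho(k) = gamma(k) / gamma(0). Sigma^2 cancels.
  numerator   = (1)*(-0.365) + (-0.365)*(-0.323) = -0.247105.
  denominator = (1)^2 + (-0.365)^2 + (-0.323)^2 = 1.237554.
  rho(1) = -0.247105 / 1.237554 = -0.1997.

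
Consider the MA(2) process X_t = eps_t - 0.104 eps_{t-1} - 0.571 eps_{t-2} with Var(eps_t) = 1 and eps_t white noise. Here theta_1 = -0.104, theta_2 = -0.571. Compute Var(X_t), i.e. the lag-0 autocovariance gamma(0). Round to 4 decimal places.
\gamma(0) = 1.3369

For an MA(q) process X_t = eps_t + sum_i theta_i eps_{t-i} with
Var(eps_t) = sigma^2, the variance is
  gamma(0) = sigma^2 * (1 + sum_i theta_i^2).
  sum_i theta_i^2 = (-0.104)^2 + (-0.571)^2 = 0.010816 + 0.326041 = 0.336857.
  gamma(0) = 1 * (1 + 0.336857) = 1 * 1.336857 = 1.336857, which rounds to 1.3369.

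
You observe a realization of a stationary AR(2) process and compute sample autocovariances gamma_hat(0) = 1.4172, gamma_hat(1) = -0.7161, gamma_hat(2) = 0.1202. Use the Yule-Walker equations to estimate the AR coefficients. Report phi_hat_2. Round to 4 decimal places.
\hat\phi_{2} = -0.2290

The Yule-Walker equations for an AR(p) process read, in matrix form,
  Gamma_p phi = r_p,   with   (Gamma_p)_{ij} = gamma(|i - j|),
                       (r_p)_i = gamma(i),   i,j = 1..p.
Substitute the sample gammas (Toeplitz matrix and right-hand side of size 2):
  Gamma_p = [[1.4172, -0.7161], [-0.7161, 1.4172]]
  r_p     = [-0.7161, 0.1202]
Written out:
  1.4172 phi_1 - 0.7161 phi_2 = -0.7161
  -0.7161 phi_1 + 1.4172 phi_2 = 0.1202
Solve by Cramer's rule:
  det = gamma(0)^2 - gamma(1)^2 = (1.4172)^2 - (-0.7161)^2 = 2.00845584 - 0.51279921 = 1.49565663
  phi_hat_1 = [gamma(1) gamma(0) - gamma(1) gamma(2)] / det = [(-0.7161)(1.4172) - (-0.7161)(0.1202)] / 1.49565663 = -0.9287817 / 1.49565663 = -0.621
  phi_hat_2 = [gamma(0) gamma(2) - gamma(1)^2] / det = [(1.4172)(0.1202) - (-0.7161)^2] / 1.49565663 = -0.34245177 / 1.49565663 = -0.229
So phi_hat = [-0.6210, -0.2290].
Therefore phi_hat_2 = -0.2290.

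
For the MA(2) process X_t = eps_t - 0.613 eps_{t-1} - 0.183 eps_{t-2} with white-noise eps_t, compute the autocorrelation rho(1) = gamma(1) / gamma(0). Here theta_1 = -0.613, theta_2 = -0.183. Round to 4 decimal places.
\rho(1) = -0.3554

For an MA(q) process with theta_0 = 1, the autocovariance is
  gamma(k) = sigma^2 * sum_{i=0..q-k} theta_i * theta_{i+k},
and rho(k) = gamma(k) / gamma(0). Sigma^2 cancels.
  numerator   = (1)*(-0.613) + (-0.613)*(-0.183) = -0.500821.
  denominator = (1)^2 + (-0.613)^2 + (-0.183)^2 = 1.409258.
  rho(1) = -0.500821 / 1.409258 = -0.3554.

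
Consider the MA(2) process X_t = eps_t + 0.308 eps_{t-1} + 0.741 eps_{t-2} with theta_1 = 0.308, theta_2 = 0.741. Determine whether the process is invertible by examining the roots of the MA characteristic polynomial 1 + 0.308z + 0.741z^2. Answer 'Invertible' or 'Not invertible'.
\text{Invertible}

The MA(q) characteristic polynomial is P(z) = 1 + 0.308z + 0.741z^2.
Invertibility requires all roots to lie outside the unit circle, i.e. |z| > 1 for every root.
Set 1 + (0.308) z + (0.741) z^2 = 0, i.e. a z^2 + b z + c = 0 with a = 0.741, b = 0.308, c = 1.
Discriminant D = b^2 - 4ac = (0.308)^2 - 4*(0.741)*1 = 0.094864 - (2.964) = -2.869136.
D < 0, so the roots are the complex-conjugate pair z = (-b +/- i sqrt(-D)) / (2a) = -0.2078 +/- 1.143i.
For a conjugate pair |z|^2 = z * conj(z) = (product of roots) = c/a = 1/(0.741) = 1.349528, so |z| = sqrt(1.349528) = 1.1617 for both roots.
Moduli of all roots: 1.1617, 1.1617.
All moduli strictly greater than 1? Yes.
Verdict: Invertible.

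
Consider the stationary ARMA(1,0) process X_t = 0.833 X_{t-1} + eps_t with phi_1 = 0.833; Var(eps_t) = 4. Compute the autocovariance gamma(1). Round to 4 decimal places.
\gamma(1) = 10.8849

Multiply the model equation by X_{t-k} and take expectations. With theta_0 = psi_0 = 1 and psi_j the MA(infinity) weights, this gives
  gamma(k) - sum_i phi_i gamma(k-i) = c_k,
  c_k = sigma^2 * sum_{j=k..q} theta_j psi_{j-k}   (c_k = 0 for k > q),
using gamma(-m) = gamma(m).
Pure AR (q = 0): c_0 = sigma^2 = 4, c_k = 0 for k >= 1.
Equations for k = 0 and k = 1 (AR order 1):
  gamma(0) = phi_1 gamma(1) + c_0
  gamma(1) = phi_1 gamma(0) + c_1
Substituting the second into the first: gamma(0) (1 - phi_1^2) = c_0 + phi_1 c_1, so
  gamma(0) = c_0 / (1 - phi_1^2) = 4 / (1 - (0.833)^2) = 4 / 0.306111 = 13.067155.
  gamma(1) = phi_1 gamma(0) = (0.833)(13.067155) = 10.88494.
Therefore gamma(1) = 10.8849 (to 4 decimal places).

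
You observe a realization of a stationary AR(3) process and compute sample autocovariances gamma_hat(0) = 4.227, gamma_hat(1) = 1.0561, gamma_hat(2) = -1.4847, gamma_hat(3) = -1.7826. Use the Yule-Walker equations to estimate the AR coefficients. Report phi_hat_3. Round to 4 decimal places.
\hat\phi_{3} = -0.2450

The Yule-Walker equations for an AR(p) process read, in matrix form,
  Gamma_p phi = r_p,   with   (Gamma_p)_{ij} = gamma(|i - j|),
                       (r_p)_i = gamma(i),   i,j = 1..p.
Substitute the sample gammas (Toeplitz matrix and right-hand side of size 3):
  Gamma_p = [[4.227, 1.0561, -1.4847], [1.0561, 4.227, 1.0561], [-1.4847, 1.0561, 4.227]]
  r_p     = [1.0561, -1.4847, -1.7826]
Written out (R1..R3):
  (R1) 4.227 phi_1 + 1.0561 phi_2 - 1.4847 phi_3 = 1.0561
  (R2) 1.0561 phi_1 + 4.227 phi_2 + 1.0561 phi_3 = -1.4847
  (R3) -1.4847 phi_1 + 1.0561 phi_2 + 4.227 phi_3 = -1.7826
Gaussian elimination:
  R2 <- R2 - (1.0561/4.227) R1 = R2 - (0.249846) R1:  3.963137 phi_2 + 1.427047 phi_3 = -1.748563
  R3 <- R3 - (-1.4847/4.227) R1 = R3 - (-0.351242) R1:  1.427047 phi_2 + 3.705511 phi_3 = -1.411653
  R3 <- R3 - (1.427047/3.963137) R2 = R3 - (0.36008) R2:  3.19166 phi_3 = -0.782031
Back-substitution:
  phi_hat_3 = -0.782031 / 3.19166 = -0.245023
  phi_hat_2 = (-1.748563 - (1.427047)(-0.245023)) / 3.963137 = -0.352979
  phi_hat_1 = (1.0561 - (1.0561)(-0.352979) - (-1.4847)(-0.245023)) / 4.227 = 0.251974
So phi_hat = [0.2520, -0.3530, -0.2450].
Therefore phi_hat_3 = -0.2450.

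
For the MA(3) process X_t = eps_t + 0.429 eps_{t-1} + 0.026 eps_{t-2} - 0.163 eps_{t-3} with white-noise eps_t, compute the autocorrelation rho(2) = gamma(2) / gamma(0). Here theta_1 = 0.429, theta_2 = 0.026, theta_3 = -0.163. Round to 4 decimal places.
\rho(2) = -0.0363

For an MA(q) process with theta_0 = 1, the autocovariance is
  gamma(k) = sigma^2 * sum_{i=0..q-k} theta_i * theta_{i+k},
and rho(k) = gamma(k) / gamma(0). Sigma^2 cancels.
  numerator   = (1)*(0.026) + (0.429)*(-0.163) = -0.043927.
  denominator = (1)^2 + (0.429)^2 + (0.026)^2 + (-0.163)^2 = 1.211286.
  rho(2) = -0.043927 / 1.211286 = -0.0363.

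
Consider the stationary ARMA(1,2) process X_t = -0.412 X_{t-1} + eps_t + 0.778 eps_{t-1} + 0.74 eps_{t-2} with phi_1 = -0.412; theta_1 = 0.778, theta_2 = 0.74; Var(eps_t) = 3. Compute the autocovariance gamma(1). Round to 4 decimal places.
\gamma(1) = 1.2281

Multiply the model equation by X_{t-k} and take expectations. With theta_0 = psi_0 = 1 and psi_j the MA(infinity) weights, this gives
  gamma(k) - sum_i phi_i gamma(k-i) = c_k,
  c_k = sigma^2 * sum_{j=k..q} theta_j psi_{j-k}   (c_k = 0 for k > q),
using gamma(-m) = gamma(m).
psi-weights needed (psi_j = theta_j + sum_i phi_i psi_{j-i}):
  psi_1 = theta_1 + phi_1 = 0.778 + (-0.412) = 0.366
  psi_2 = theta_2 + phi_1 psi_1 = 0.74 + (-0.412)(0.366) = 0.589208
Right-hand sides:
  c_0 = sigma^2 (1 + theta_1 psi_1 + theta_2 psi_2) = 3 * (1 + (0.778)(0.366) + (0.74)(0.589208)) = 3 * 1.720762 = 5.162286
  c_1 = sigma^2 (theta_1 + theta_2 psi_1) = 3 * (0.778 + (0.74)(0.366)) = 3.14652
  c_2 = sigma^2 theta_2 = 3 * (0.74) = 2.22
Equations for k = 0 and k = 1 (AR order 1):
  gamma(0) = phi_1 gamma(1) + c_0
  gamma(1) = phi_1 gamma(0) + c_1
Substituting the second into the first: gamma(0) (1 - phi_1^2) = c_0 + phi_1 c_1, so
  gamma(0) = (c_0 + phi_1 c_1) / (1 - phi_1^2) = (5.162286 + (-0.412)(3.14652)) / (1 - (-0.412)^2) = 3.86592 / 0.830256 = 4.656298.
  gamma(1) = phi_1 gamma(0) + c_1 = (-0.412)(4.656298) + (3.14652) = 1.228125.
Therefore gamma(1) = 1.2281 (to 4 decimal places).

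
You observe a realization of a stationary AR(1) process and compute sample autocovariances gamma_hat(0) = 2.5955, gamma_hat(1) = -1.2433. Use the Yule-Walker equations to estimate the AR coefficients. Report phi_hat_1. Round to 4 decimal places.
\hat\phi_{1} = -0.4790

The Yule-Walker equations for an AR(p) process read, in matrix form,
  Gamma_p phi = r_p,   with   (Gamma_p)_{ij} = gamma(|i - j|),
                       (r_p)_i = gamma(i),   i,j = 1..p.
Substitute the sample gammas (Toeplitz matrix and right-hand side of size 1):
  Gamma_p = [[2.5955]]
  r_p     = [-1.2433]
With p = 1 this is the single equation gamma(0) phi_1 = gamma(1):
  phi_hat_1 = gamma(1) / gamma(0) = -1.2433 / 2.5955 = -0.4790.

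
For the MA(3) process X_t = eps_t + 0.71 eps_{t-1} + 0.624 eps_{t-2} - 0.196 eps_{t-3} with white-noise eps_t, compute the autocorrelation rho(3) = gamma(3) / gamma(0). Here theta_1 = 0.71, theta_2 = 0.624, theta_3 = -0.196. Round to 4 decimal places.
\rho(3) = -0.1015

For an MA(q) process with theta_0 = 1, the autocovariance is
  gamma(k) = sigma^2 * sum_{i=0..q-k} theta_i * theta_{i+k},
and rho(k) = gamma(k) / gamma(0). Sigma^2 cancels.
  numerator   = (1)*(-0.196) = -0.196.
  denominator = (1)^2 + (0.71)^2 + (0.624)^2 + (-0.196)^2 = 1.931892.
  rho(3) = -0.196 / 1.931892 = -0.1015.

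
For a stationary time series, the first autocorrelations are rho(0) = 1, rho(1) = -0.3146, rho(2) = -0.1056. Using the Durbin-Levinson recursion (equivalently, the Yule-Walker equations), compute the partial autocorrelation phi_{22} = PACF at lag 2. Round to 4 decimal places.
\phi_{22} = -0.2270

The PACF at lag k is phi_{kk}, the last component of the solution
to the Yule-Walker system G_k phi = r_k where
  (G_k)_{ij} = rho(|i - j|), (r_k)_i = rho(i), i,j = 1..k.
Equivalently, Durbin-Levinson gives phi_{kk} iteratively:
  phi_{11} = rho(1)
  phi_{kk} = [rho(k) - sum_{j=1..k-1} phi_{k-1,j} rho(k-j)]
            / [1 - sum_{j=1..k-1} phi_{k-1,j} rho(j)],
  phi_{k,j} = phi_{k-1,j} - phi_{kk} phi_{k-1,k-j},  j = 1..k-1.
Step k = 1:
  phi_11 = rho(1) = -0.3146.
Step k = 2:
  phi_22 = [rho(2) - phi_11 rho(1)] / [1 - phi_11 rho(1)] = [-0.1056 - (-0.3146)(-0.3146)] / [1 - (-0.3146)(-0.3146)]
         = -0.20457316 / 0.90102684 = -0.227.
Therefore phi_{22} = -0.2270.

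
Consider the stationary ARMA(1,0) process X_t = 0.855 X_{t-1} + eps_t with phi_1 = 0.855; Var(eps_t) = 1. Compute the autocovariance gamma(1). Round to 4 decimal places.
\gamma(1) = 3.1787

Multiply the model equation by X_{t-k} and take expectations. With theta_0 = psi_0 = 1 and psi_j the MA(infinity) weights, this gives
  gamma(k) - sum_i phi_i gamma(k-i) = c_k,
  c_k = sigma^2 * sum_{j=k..q} theta_j psi_{j-k}   (c_k = 0 for k > q),
using gamma(-m) = gamma(m).
Pure AR (q = 0): c_0 = sigma^2 = 1, c_k = 0 for k >= 1.
Equations for k = 0 and k = 1 (AR order 1):
  gamma(0) = phi_1 gamma(1) + c_0
  gamma(1) = phi_1 gamma(0) + c_1
Substituting the second into the first: gamma(0) (1 - phi_1^2) = c_0 + phi_1 c_1, so
  gamma(0) = c_0 / (1 - phi_1^2) = 1 / (1 - (0.855)^2) = 1 / 0.268975 = 3.717818.
  gamma(1) = phi_1 gamma(0) = (0.855)(3.717818) = 3.178734.
Therefore gamma(1) = 3.1787 (to 4 decimal places).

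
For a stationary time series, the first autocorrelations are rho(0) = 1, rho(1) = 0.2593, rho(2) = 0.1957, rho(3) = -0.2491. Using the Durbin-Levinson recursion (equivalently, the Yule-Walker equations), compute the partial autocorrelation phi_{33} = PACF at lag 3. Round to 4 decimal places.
\phi_{33} = -0.3591

The PACF at lag k is phi_{kk}, the last component of the solution
to the Yule-Walker system G_k phi = r_k where
  (G_k)_{ij} = rho(|i - j|), (r_k)_i = rho(i), i,j = 1..k.
Equivalently, Durbin-Levinson gives phi_{kk} iteratively:
  phi_{11} = rho(1)
  phi_{kk} = [rho(k) - sum_{j=1..k-1} phi_{k-1,j} rho(k-j)]
            / [1 - sum_{j=1..k-1} phi_{k-1,j} rho(j)],
  phi_{k,j} = phi_{k-1,j} - phi_{kk} phi_{k-1,k-j},  j = 1..k-1.
Step k = 1:
  phi_11 = rho(1) = 0.2593.
Step k = 2:
  phi_22 = [rho(2) - phi_11 rho(1)] / [1 - phi_11 rho(1)] = [0.1957 - (0.2593)(0.2593)] / [1 - (0.2593)(0.2593)]
         = 0.12846351 / 0.93276351 = 0.137724.
  Update: phi_21 = phi_11 - phi_22 phi_11 = 0.2593 - (0.137724)(0.2593) = 0.223588.
Step k = 3:
  phi_33 = [rho(3) - phi_21 rho(2) - phi_22 rho(1)] / [1 - phi_21 rho(1) - phi_22 rho(2)]
    numerator   = -0.2491 - (0.223588)(0.1957) - (0.137724)(0.2593) = -0.32856795
    denominator = 1 - (0.223588)(0.2593) - (0.137724)(0.1957) = 0.91507106
  phi_33 = -0.32856795 / 0.91507106 = -0.3591.
Therefore phi_{33} = -0.3591.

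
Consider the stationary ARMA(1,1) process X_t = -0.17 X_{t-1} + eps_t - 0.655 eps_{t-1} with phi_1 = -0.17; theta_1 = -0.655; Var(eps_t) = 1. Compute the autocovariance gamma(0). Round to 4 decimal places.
\gamma(0) = 1.7009

Multiply the model equation by X_{t-k} and take expectations. With theta_0 = psi_0 = 1 and psi_j the MA(infinity) weights, this gives
  gamma(k) - sum_i phi_i gamma(k-i) = c_k,
  c_k = sigma^2 * sum_{j=k..q} theta_j psi_{j-k}   (c_k = 0 for k > q),
using gamma(-m) = gamma(m).
psi-weights needed (psi_j = theta_j + sum_i phi_i psi_{j-i}):
  psi_1 = theta_1 + phi_1 = -0.655 + (-0.17) = -0.825
Right-hand sides:
  c_0 = sigma^2 (1 + theta_1 psi_1) = 1 * (1 + (-0.655)(-0.825)) = 1 * 1.540375 = 1.540375
  c_1 = sigma^2 theta_1 = 1 * (-0.655) = -0.655
  c_2 = 0
Equations for k = 0 and k = 1 (AR order 1):
  gamma(0) = phi_1 gamma(1) + c_0
  gamma(1) = phi_1 gamma(0) + c_1
Substituting the second into the first: gamma(0) (1 - phi_1^2) = c_0 + phi_1 c_1, so
  gamma(0) = (c_0 + phi_1 c_1) / (1 - phi_1^2) = (1.540375 + (-0.17)(-0.655)) / (1 - (-0.17)^2) = 1.651725 / 0.9711 = 1.70088.
Therefore gamma(0) = 1.7009 (to 4 decimal places).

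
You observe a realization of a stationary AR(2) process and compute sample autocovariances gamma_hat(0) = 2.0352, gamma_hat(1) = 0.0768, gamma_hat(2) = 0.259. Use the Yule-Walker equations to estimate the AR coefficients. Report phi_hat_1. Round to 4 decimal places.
\hat\phi_{1} = 0.0330

The Yule-Walker equations for an AR(p) process read, in matrix form,
  Gamma_p phi = r_p,   with   (Gamma_p)_{ij} = gamma(|i - j|),
                       (r_p)_i = gamma(i),   i,j = 1..p.
Substitute the sample gammas (Toeplitz matrix and right-hand side of size 2):
  Gamma_p = [[2.0352, 0.0768], [0.0768, 2.0352]]
  r_p     = [0.0768, 0.259]
Written out:
  2.0352 phi_1 + 0.0768 phi_2 = 0.0768
  0.0768 phi_1 + 2.0352 phi_2 = 0.259
Solve by Cramer's rule:
  det = gamma(0)^2 - gamma(1)^2 = (2.0352)^2 - (0.0768)^2 = 4.14203904 - 0.00589824 = 4.1361408
  phi_hat_1 = [gamma(1) gamma(0) - gamma(1) gamma(2)] / det = [(0.0768)(2.0352) - (0.0768)(0.259)] / 4.1361408 = 0.13641216 / 4.1361408 = 0.033
  phi_hat_2 = [gamma(0) gamma(2) - gamma(1)^2] / det = [(2.0352)(0.259) - (0.0768)^2] / 4.1361408 = 0.52121856 / 4.1361408 = 0.126
So phi_hat = [0.0330, 0.1260].
Therefore phi_hat_1 = 0.0330.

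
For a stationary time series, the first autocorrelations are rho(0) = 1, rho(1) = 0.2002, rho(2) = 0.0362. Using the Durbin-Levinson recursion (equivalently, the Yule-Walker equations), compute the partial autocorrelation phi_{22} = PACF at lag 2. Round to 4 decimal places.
\phi_{22} = -0.0040

The PACF at lag k is phi_{kk}, the last component of the solution
to the Yule-Walker system G_k phi = r_k where
  (G_k)_{ij} = rho(|i - j|), (r_k)_i = rho(i), i,j = 1..k.
Equivalently, Durbin-Levinson gives phi_{kk} iteratively:
  phi_{11} = rho(1)
  phi_{kk} = [rho(k) - sum_{j=1..k-1} phi_{k-1,j} rho(k-j)]
            / [1 - sum_{j=1..k-1} phi_{k-1,j} rho(j)],
  phi_{k,j} = phi_{k-1,j} - phi_{kk} phi_{k-1,k-j},  j = 1..k-1.
Step k = 1:
  phi_11 = rho(1) = 0.2002.
Step k = 2:
  phi_22 = [rho(2) - phi_11 rho(1)] / [1 - phi_11 rho(1)] = [0.0362 - (0.2002)(0.2002)] / [1 - (0.2002)(0.2002)]
         = -0.00388004 / 0.95991996 = -0.004.
Therefore phi_{22} = -0.0040.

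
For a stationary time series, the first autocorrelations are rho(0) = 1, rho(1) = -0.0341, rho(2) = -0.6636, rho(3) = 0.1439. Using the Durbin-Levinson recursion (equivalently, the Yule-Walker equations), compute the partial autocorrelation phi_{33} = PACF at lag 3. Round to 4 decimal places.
\phi_{33} = 0.1501

The PACF at lag k is phi_{kk}, the last component of the solution
to the Yule-Walker system G_k phi = r_k where
  (G_k)_{ij} = rho(|i - j|), (r_k)_i = rho(i), i,j = 1..k.
Equivalently, Durbin-Levinson gives phi_{kk} iteratively:
  phi_{11} = rho(1)
  phi_{kk} = [rho(k) - sum_{j=1..k-1} phi_{k-1,j} rho(k-j)]
            / [1 - sum_{j=1..k-1} phi_{k-1,j} rho(j)],
  phi_{k,j} = phi_{k-1,j} - phi_{kk} phi_{k-1,k-j},  j = 1..k-1.
Step k = 1:
  phi_11 = rho(1) = -0.0341.
Step k = 2:
  phi_22 = [rho(2) - phi_11 rho(1)] / [1 - phi_11 rho(1)] = [-0.6636 - (-0.0341)(-0.0341)] / [1 - (-0.0341)(-0.0341)]
         = -0.66476281 / 0.99883719 = -0.665537.
  Update: phi_21 = phi_11 - phi_22 phi_11 = -0.0341 - (-0.665537)(-0.0341) = -0.056795.
Step k = 3:
  phi_33 = [rho(3) - phi_21 rho(2) - phi_22 rho(1)] / [1 - phi_21 rho(1) - phi_22 rho(2)]
    numerator   = 0.1439 - (-0.056795)(-0.6636) - (-0.665537)(-0.0341) = 0.08351617
    denominator = 1 - (-0.056795)(-0.0341) - (-0.665537)(-0.6636) = 0.55641314
  phi_33 = 0.08351617 / 0.55641314 = 0.1501.
Therefore phi_{33} = 0.1501.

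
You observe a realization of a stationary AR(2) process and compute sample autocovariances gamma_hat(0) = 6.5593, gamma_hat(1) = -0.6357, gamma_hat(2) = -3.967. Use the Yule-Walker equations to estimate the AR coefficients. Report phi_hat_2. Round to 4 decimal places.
\hat\phi_{2} = -0.6200

The Yule-Walker equations for an AR(p) process read, in matrix form,
  Gamma_p phi = r_p,   with   (Gamma_p)_{ij} = gamma(|i - j|),
                       (r_p)_i = gamma(i),   i,j = 1..p.
Substitute the sample gammas (Toeplitz matrix and right-hand side of size 2):
  Gamma_p = [[6.5593, -0.6357], [-0.6357, 6.5593]]
  r_p     = [-0.6357, -3.967]
Written out:
  6.5593 phi_1 - 0.6357 phi_2 = -0.6357
  -0.6357 phi_1 + 6.5593 phi_2 = -3.967
Solve by Cramer's rule:
  det = gamma(0)^2 - gamma(1)^2 = (6.5593)^2 - (-0.6357)^2 = 43.02441649 - 0.40411449 = 42.620302
  phi_hat_1 = [gamma(1) gamma(0) - gamma(1) gamma(2)] / det = [(-0.6357)(6.5593) - (-0.6357)(-3.967)] / 42.620302 = -6.69156891 / 42.620302 = -0.157
  phi_hat_2 = [gamma(0) gamma(2) - gamma(1)^2] / det = [(6.5593)(-3.967) - (-0.6357)^2] / 42.620302 = -26.42485759 / 42.620302 = -0.62
So phi_hat = [-0.1570, -0.6200].
Therefore phi_hat_2 = -0.6200.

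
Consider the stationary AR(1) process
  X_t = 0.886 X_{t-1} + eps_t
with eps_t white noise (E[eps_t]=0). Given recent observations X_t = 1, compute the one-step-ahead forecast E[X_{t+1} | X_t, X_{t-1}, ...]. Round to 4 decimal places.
E[X_{t+1} \mid \mathcal F_t] = 0.8860

For an AR(p) model X_t = c + sum_i phi_i X_{t-i} + eps_t, the
one-step-ahead conditional mean is
  E[X_{t+1} | X_t, ...] = c + sum_i phi_i X_{t+1-i}.
Substitute known values:
  E[X_{t+1} | ...] = (0.886) * (1)
                   = 0.8860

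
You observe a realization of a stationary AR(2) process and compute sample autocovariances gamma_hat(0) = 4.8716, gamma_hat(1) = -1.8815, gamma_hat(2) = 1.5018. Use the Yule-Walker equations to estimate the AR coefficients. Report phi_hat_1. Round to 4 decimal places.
\hat\phi_{1} = -0.3140

The Yule-Walker equations for an AR(p) process read, in matrix form,
  Gamma_p phi = r_p,   with   (Gamma_p)_{ij} = gamma(|i - j|),
                       (r_p)_i = gamma(i),   i,j = 1..p.
Substitute the sample gammas (Toeplitz matrix and right-hand side of size 2):
  Gamma_p = [[4.8716, -1.8815], [-1.8815, 4.8716]]
  r_p     = [-1.8815, 1.5018]
Written out:
  4.8716 phi_1 - 1.8815 phi_2 = -1.8815
  -1.8815 phi_1 + 4.8716 phi_2 = 1.5018
Solve by Cramer's rule:
  det = gamma(0)^2 - gamma(1)^2 = (4.8716)^2 - (-1.8815)^2 = 23.73248656 - 3.54004225 = 20.19244431
  phi_hat_1 = [gamma(1) gamma(0) - gamma(1) gamma(2)] / det = [(-1.8815)(4.8716) - (-1.8815)(1.5018)] / 20.19244431 = -6.3402787 / 20.19244431 = -0.314
  phi_hat_2 = [gamma(0) gamma(2) - gamma(1)^2] / det = [(4.8716)(1.5018) - (-1.8815)^2] / 20.19244431 = 3.77612663 / 20.19244431 = 0.187
So phi_hat = [-0.3140, 0.1870].
Therefore phi_hat_1 = -0.3140.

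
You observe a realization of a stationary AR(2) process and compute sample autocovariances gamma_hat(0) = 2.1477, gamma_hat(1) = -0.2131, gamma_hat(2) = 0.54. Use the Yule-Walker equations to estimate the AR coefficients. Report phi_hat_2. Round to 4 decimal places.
\hat\phi_{2} = 0.2440

The Yule-Walker equations for an AR(p) process read, in matrix form,
  Gamma_p phi = r_p,   with   (Gamma_p)_{ij} = gamma(|i - j|),
                       (r_p)_i = gamma(i),   i,j = 1..p.
Substitute the sample gammas (Toeplitz matrix and right-hand side of size 2):
  Gamma_p = [[2.1477, -0.2131], [-0.2131, 2.1477]]
  r_p     = [-0.2131, 0.54]
Written out:
  2.1477 phi_1 - 0.2131 phi_2 = -0.2131
  -0.2131 phi_1 + 2.1477 phi_2 = 0.54
Solve by Cramer's rule:
  det = gamma(0)^2 - gamma(1)^2 = (2.1477)^2 - (-0.2131)^2 = 4.61261529 - 0.04541161 = 4.56720368
  phi_hat_1 = [gamma(1) gamma(0) - gamma(1) gamma(2)] / det = [(-0.2131)(2.1477) - (-0.2131)(0.54)] / 4.56720368 = -0.34260087 / 4.56720368 = -0.075
  phi_hat_2 = [gamma(0) gamma(2) - gamma(1)^2] / det = [(2.1477)(0.54) - (-0.2131)^2] / 4.56720368 = 1.11434639 / 4.56720368 = 0.244
So phi_hat = [-0.0750, 0.2440].
Therefore phi_hat_2 = 0.2440.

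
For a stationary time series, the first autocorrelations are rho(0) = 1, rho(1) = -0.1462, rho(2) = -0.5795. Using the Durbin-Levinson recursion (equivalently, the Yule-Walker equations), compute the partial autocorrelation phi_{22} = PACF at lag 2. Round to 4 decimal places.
\phi_{22} = -0.6140

The PACF at lag k is phi_{kk}, the last component of the solution
to the Yule-Walker system G_k phi = r_k where
  (G_k)_{ij} = rho(|i - j|), (r_k)_i = rho(i), i,j = 1..k.
Equivalently, Durbin-Levinson gives phi_{kk} iteratively:
  phi_{11} = rho(1)
  phi_{kk} = [rho(k) - sum_{j=1..k-1} phi_{k-1,j} rho(k-j)]
            / [1 - sum_{j=1..k-1} phi_{k-1,j} rho(j)],
  phi_{k,j} = phi_{k-1,j} - phi_{kk} phi_{k-1,k-j},  j = 1..k-1.
Step k = 1:
  phi_11 = rho(1) = -0.1462.
Step k = 2:
  phi_22 = [rho(2) - phi_11 rho(1)] / [1 - phi_11 rho(1)] = [-0.5795 - (-0.1462)(-0.1462)] / [1 - (-0.1462)(-0.1462)]
         = -0.60087444 / 0.97862556 = -0.614.
Therefore phi_{22} = -0.6140.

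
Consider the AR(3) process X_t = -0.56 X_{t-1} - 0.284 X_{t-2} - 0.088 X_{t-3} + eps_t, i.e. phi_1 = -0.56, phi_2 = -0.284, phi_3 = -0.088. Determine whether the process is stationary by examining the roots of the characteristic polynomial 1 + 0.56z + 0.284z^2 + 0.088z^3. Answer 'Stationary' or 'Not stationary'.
\text{Stationary}

The AR(p) characteristic polynomial is P(z) = 1 + 0.56z + 0.284z^2 + 0.088z^3.
Stationarity requires all roots to lie outside the unit circle, i.e. |z| > 1 for every root.
Degree 3: look for a simple real root z0 first, then factor out (1 - z/z0) and solve the remaining quadratic.
Testing z0 = -2.5: P(-2.5) = 1 + (0.56)(-2.5) + (0.284)(-2.5)^2 + (0.088)(-2.5)^3
  = 1 + (-1.4) + (1.775) + (-1.375) = 0.  So z_0 = -2.5 is a root, |z_0| = 2.5.
Divide out the factor (1 + 0.4 z) = (1 - z/z0) (since 1/z0 = -0.4):
  P(z) = (1 + 0.4 z)(1 + (0.16) z + (0.22) z^2)
  [check: z-coef 0.16 - (-0.4) = 0.56; z^2-coef 0.22 - (-0.4)(0.16) = 0.284; z^3-coef -(-0.4)(0.22) = 0.088.]
Remaining roots from the quadratic factor 1 + (0.16) z + (0.22) z^2:
  Set 1 + (0.16) z + (0.22) z^2 = 0, i.e. a z^2 + b z + c = 0 with a = 0.22, b = 0.16, c = 1.
  Discriminant D = b^2 - 4ac = (0.16)^2 - 4*(0.22)*1 = 0.0256 - (0.88) = -0.8544.
  D < 0, so the roots are the complex-conjugate pair z = (-b +/- i sqrt(-D)) / (2a) = -0.3636 +/- 2.1008i.
  For a conjugate pair |z|^2 = z * conj(z) = (product of roots) = c/a = 1/(0.22) = 4.545455, so |z| = sqrt(4.545455) = 2.132 for both roots.
Moduli of all roots: 2.5000, 2.1320, 2.1320.
All moduli strictly greater than 1? Yes.
Verdict: Stationary.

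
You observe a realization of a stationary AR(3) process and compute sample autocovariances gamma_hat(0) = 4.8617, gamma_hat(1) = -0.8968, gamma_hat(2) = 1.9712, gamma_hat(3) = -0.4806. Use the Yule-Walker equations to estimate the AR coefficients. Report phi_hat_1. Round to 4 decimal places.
\hat\phi_{1} = -0.1220

The Yule-Walker equations for an AR(p) process read, in matrix form,
  Gamma_p phi = r_p,   with   (Gamma_p)_{ij} = gamma(|i - j|),
                       (r_p)_i = gamma(i),   i,j = 1..p.
Substitute the sample gammas (Toeplitz matrix and right-hand side of size 3):
  Gamma_p = [[4.8617, -0.8968, 1.9712], [-0.8968, 4.8617, -0.8968], [1.9712, -0.8968, 4.8617]]
  r_p     = [-0.8968, 1.9712, -0.4806]
Written out (R1..R3):
  (R1) 4.8617 phi_1 - 0.8968 phi_2 + 1.9712 phi_3 = -0.8968
  (R2) -0.8968 phi_1 + 4.8617 phi_2 - 0.8968 phi_3 = 1.9712
  (R3) 1.9712 phi_1 - 0.8968 phi_2 + 4.8617 phi_3 = -0.4806
Gaussian elimination:
  R2 <- R2 - (-0.8968/4.8617) R1 = R2 - (-0.184462) R1:  4.696274 phi_2 - 0.533188 phi_3 = 1.805774
  R3 <- R3 - (1.9712/4.8617) R1 = R3 - (0.405455) R1:  -0.533188 phi_2 + 4.062467 phi_3 = -0.116988
  R3 <- R3 - (-0.533188/4.696274) R2 = R3 - (-0.113534) R2:  4.001932 phi_3 = 0.088029
Back-substitution:
  phi_hat_3 = 0.088029 / 4.001932 = 0.021997
  phi_hat_2 = (1.805774 - (-0.533188)(0.021997)) / 4.696274 = 0.387009
  phi_hat_1 = (-0.8968 - (-0.8968)(0.387009) - (1.9712)(0.021997)) / 4.8617 = -0.121992
So phi_hat = [-0.1220, 0.3870, 0.0220].
Therefore phi_hat_1 = -0.1220.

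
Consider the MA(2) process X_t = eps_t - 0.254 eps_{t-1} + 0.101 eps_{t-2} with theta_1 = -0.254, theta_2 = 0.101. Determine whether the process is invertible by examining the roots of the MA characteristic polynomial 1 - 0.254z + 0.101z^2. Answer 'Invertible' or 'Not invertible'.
\text{Invertible}

The MA(q) characteristic polynomial is P(z) = 1 - 0.254z + 0.101z^2.
Invertibility requires all roots to lie outside the unit circle, i.e. |z| > 1 for every root.
Set 1 + (-0.254) z + (0.101) z^2 = 0, i.e. a z^2 + b z + c = 0 with a = 0.101, b = -0.254, c = 1.
Discriminant D = b^2 - 4ac = (-0.254)^2 - 4*(0.101)*1 = 0.064516 - (0.404) = -0.339484.
D < 0, so the roots are the complex-conjugate pair z = (-b +/- i sqrt(-D)) / (2a) = 1.2574 +/- 2.8844i.
For a conjugate pair |z|^2 = z * conj(z) = (product of roots) = c/a = 1/(0.101) = 9.90099, so |z| = sqrt(9.90099) = 3.1466 for both roots.
Moduli of all roots: 3.1466, 3.1466.
All moduli strictly greater than 1? Yes.
Verdict: Invertible.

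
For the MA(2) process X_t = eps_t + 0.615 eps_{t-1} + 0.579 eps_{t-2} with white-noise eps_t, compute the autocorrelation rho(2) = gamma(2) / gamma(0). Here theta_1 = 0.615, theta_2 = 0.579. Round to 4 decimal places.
\rho(2) = 0.3379

For an MA(q) process with theta_0 = 1, the autocovariance is
  gamma(k) = sigma^2 * sum_{i=0..q-k} theta_i * theta_{i+k},
and rho(k) = gamma(k) / gamma(0). Sigma^2 cancels.
  numerator   = (1)*(0.579) = 0.579.
  denominator = (1)^2 + (0.615)^2 + (0.579)^2 = 1.713466.
  rho(2) = 0.579 / 1.713466 = 0.3379.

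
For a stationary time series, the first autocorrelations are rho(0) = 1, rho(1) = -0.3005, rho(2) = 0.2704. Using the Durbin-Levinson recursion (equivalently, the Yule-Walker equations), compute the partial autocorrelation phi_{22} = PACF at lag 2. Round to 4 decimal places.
\phi_{22} = 0.1980

The PACF at lag k is phi_{kk}, the last component of the solution
to the Yule-Walker system G_k phi = r_k where
  (G_k)_{ij} = rho(|i - j|), (r_k)_i = rho(i), i,j = 1..k.
Equivalently, Durbin-Levinson gives phi_{kk} iteratively:
  phi_{11} = rho(1)
  phi_{kk} = [rho(k) - sum_{j=1..k-1} phi_{k-1,j} rho(k-j)]
            / [1 - sum_{j=1..k-1} phi_{k-1,j} rho(j)],
  phi_{k,j} = phi_{k-1,j} - phi_{kk} phi_{k-1,k-j},  j = 1..k-1.
Step k = 1:
  phi_11 = rho(1) = -0.3005.
Step k = 2:
  phi_22 = [rho(2) - phi_11 rho(1)] / [1 - phi_11 rho(1)] = [0.2704 - (-0.3005)(-0.3005)] / [1 - (-0.3005)(-0.3005)]
         = 0.18009975 / 0.90969975 = 0.198.
Therefore phi_{22} = 0.1980.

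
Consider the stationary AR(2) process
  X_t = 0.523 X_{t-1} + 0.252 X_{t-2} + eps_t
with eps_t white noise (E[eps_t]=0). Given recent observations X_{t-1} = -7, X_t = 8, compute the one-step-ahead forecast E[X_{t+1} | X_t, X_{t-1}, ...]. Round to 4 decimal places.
E[X_{t+1} \mid \mathcal F_t] = 2.4200

For an AR(p) model X_t = c + sum_i phi_i X_{t-i} + eps_t, the
one-step-ahead conditional mean is
  E[X_{t+1} | X_t, ...] = c + sum_i phi_i X_{t+1-i}.
Substitute known values:
  E[X_{t+1} | ...] = (0.523) * (8) + (0.252) * (-7)
                   = 2.4200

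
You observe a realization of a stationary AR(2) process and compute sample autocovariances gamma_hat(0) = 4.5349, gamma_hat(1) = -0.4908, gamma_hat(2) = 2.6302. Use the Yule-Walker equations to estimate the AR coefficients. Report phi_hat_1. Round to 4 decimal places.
\hat\phi_{1} = -0.0460

The Yule-Walker equations for an AR(p) process read, in matrix form,
  Gamma_p phi = r_p,   with   (Gamma_p)_{ij} = gamma(|i - j|),
                       (r_p)_i = gamma(i),   i,j = 1..p.
Substitute the sample gammas (Toeplitz matrix and right-hand side of size 2):
  Gamma_p = [[4.5349, -0.4908], [-0.4908, 4.5349]]
  r_p     = [-0.4908, 2.6302]
Written out:
  4.5349 phi_1 - 0.4908 phi_2 = -0.4908
  -0.4908 phi_1 + 4.5349 phi_2 = 2.6302
Solve by Cramer's rule:
  det = gamma(0)^2 - gamma(1)^2 = (4.5349)^2 - (-0.4908)^2 = 20.56531801 - 0.24088464 = 20.32443337
  phi_hat_1 = [gamma(1) gamma(0) - gamma(1) gamma(2)] / det = [(-0.4908)(4.5349) - (-0.4908)(2.6302)] / 20.32443337 = -0.93482676 / 20.32443337 = -0.046
  phi_hat_2 = [gamma(0) gamma(2) - gamma(1)^2] / det = [(4.5349)(2.6302) - (-0.4908)^2] / 20.32443337 = 11.68680934 / 20.32443337 = 0.575
So phi_hat = [-0.0460, 0.5750].
Therefore phi_hat_1 = -0.0460.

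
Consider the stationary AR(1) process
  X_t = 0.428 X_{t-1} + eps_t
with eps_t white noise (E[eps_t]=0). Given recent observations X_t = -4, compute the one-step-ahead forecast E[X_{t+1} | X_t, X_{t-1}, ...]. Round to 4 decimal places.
E[X_{t+1} \mid \mathcal F_t] = -1.7120

For an AR(p) model X_t = c + sum_i phi_i X_{t-i} + eps_t, the
one-step-ahead conditional mean is
  E[X_{t+1} | X_t, ...] = c + sum_i phi_i X_{t+1-i}.
Substitute known values:
  E[X_{t+1} | ...] = (0.428) * (-4)
                   = -1.7120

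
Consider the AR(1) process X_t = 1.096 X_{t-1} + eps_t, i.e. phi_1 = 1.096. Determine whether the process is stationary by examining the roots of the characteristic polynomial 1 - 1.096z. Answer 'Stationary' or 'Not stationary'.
\text{Not stationary}

The AR(p) characteristic polynomial is P(z) = 1 - 1.096z.
Stationarity requires all roots to lie outside the unit circle, i.e. |z| > 1 for every root.
This is linear in z: 1 + (-1.096) z = 0  =>  z = -1/(-1.096) = 0.912409,  |z| = 0.912409.
Moduli of all roots: 0.9124.
All moduli strictly greater than 1? No.
Verdict: Not stationary.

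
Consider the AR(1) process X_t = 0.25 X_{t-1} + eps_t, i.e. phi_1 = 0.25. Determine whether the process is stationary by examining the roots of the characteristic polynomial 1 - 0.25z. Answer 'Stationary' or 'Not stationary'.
\text{Stationary}

The AR(p) characteristic polynomial is P(z) = 1 - 0.25z.
Stationarity requires all roots to lie outside the unit circle, i.e. |z| > 1 for every root.
This is linear in z: 1 + (-0.25) z = 0  =>  z = -1/(-0.25) = 4,  |z| = 4.
Moduli of all roots: 4.0000.
All moduli strictly greater than 1? Yes.
Verdict: Stationary.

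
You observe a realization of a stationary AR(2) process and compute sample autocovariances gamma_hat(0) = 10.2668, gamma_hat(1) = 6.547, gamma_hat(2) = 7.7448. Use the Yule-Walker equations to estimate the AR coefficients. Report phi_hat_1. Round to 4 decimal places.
\hat\phi_{1} = 0.2640

The Yule-Walker equations for an AR(p) process read, in matrix form,
  Gamma_p phi = r_p,   with   (Gamma_p)_{ij} = gamma(|i - j|),
                       (r_p)_i = gamma(i),   i,j = 1..p.
Substitute the sample gammas (Toeplitz matrix and right-hand side of size 2):
  Gamma_p = [[10.2668, 6.547], [6.547, 10.2668]]
  r_p     = [6.547, 7.7448]
Written out:
  10.2668 phi_1 + 6.547 phi_2 = 6.547
  6.547 phi_1 + 10.2668 phi_2 = 7.7448
Solve by Cramer's rule:
  det = gamma(0)^2 - gamma(1)^2 = (10.2668)^2 - (6.547)^2 = 105.40718224 - 42.863209 = 62.54397324
  phi_hat_1 = [gamma(1) gamma(0) - gamma(1) gamma(2)] / det = [(6.547)(10.2668) - (6.547)(7.7448)] / 62.54397324 = 16.511534 / 62.54397324 = 0.264
  phi_hat_2 = [gamma(0) gamma(2) - gamma(1)^2] / det = [(10.2668)(7.7448) - (6.547)^2] / 62.54397324 = 36.65110364 / 62.54397324 = 0.586
So phi_hat = [0.2640, 0.5860].
Therefore phi_hat_1 = 0.2640.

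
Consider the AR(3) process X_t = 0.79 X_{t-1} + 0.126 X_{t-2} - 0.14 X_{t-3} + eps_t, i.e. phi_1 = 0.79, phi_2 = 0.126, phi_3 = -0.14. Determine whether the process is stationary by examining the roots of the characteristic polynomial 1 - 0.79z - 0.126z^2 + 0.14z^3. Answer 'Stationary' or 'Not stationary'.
\text{Stationary}

The AR(p) characteristic polynomial is P(z) = 1 - 0.79z - 0.126z^2 + 0.14z^3.
Stationarity requires all roots to lie outside the unit circle, i.e. |z| > 1 for every root.
Degree 3: look for a simple real root z0 first, then factor out (1 - z/z0) and solve the remaining quadratic.
Testing z0 = -2.5: P(-2.5) = 1 + (-0.79)(-2.5) + (-0.126)(-2.5)^2 + (0.14)(-2.5)^3
  = 1 + (1.975) + (-0.7875) + (-2.1875) = 0.  So z_0 = -2.5 is a root, |z_0| = 2.5.
Divide out the factor (1 + 0.4 z) = (1 - z/z0) (since 1/z0 = -0.4):
  P(z) = (1 + 0.4 z)(1 + (-1.19) z + (0.35) z^2)
  [check: z-coef -1.19 - (-0.4) = -0.79; z^2-coef 0.35 - (-0.4)(-1.19) = -0.126; z^3-coef -(-0.4)(0.35) = 0.14.]
Remaining roots from the quadratic factor 1 + (-1.19) z + (0.35) z^2:
  Set 1 + (-1.19) z + (0.35) z^2 = 0, i.e. a z^2 + b z + c = 0 with a = 0.35, b = -1.19, c = 1.
  Discriminant D = b^2 - 4ac = (-1.19)^2 - 4*(0.35)*1 = 1.4161 - (1.4) = 0.0161.
  D >= 0, so the roots are real: z = (-b +/- sqrt(D)) / (2a) = (1.19 +/- 0.126886) / (0.7).
    z_1 = (1.19 + 0.126886) / (0.7) = 1.8813,   |z_1| = 1.8813.
    z_2 = (1.19 - 0.126886) / (0.7) = 1.5187,   |z_2| = 1.5187.
Moduli of all roots: 2.5000, 1.8813, 1.5187.
All moduli strictly greater than 1? Yes.
Verdict: Stationary.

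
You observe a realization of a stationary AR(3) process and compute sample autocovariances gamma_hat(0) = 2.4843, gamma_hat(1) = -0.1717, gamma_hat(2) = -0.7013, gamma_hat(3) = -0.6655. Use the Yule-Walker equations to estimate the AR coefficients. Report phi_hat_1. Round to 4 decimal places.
\hat\phi_{1} = -0.1880

The Yule-Walker equations for an AR(p) process read, in matrix form,
  Gamma_p phi = r_p,   with   (Gamma_p)_{ij} = gamma(|i - j|),
                       (r_p)_i = gamma(i),   i,j = 1..p.
Substitute the sample gammas (Toeplitz matrix and right-hand side of size 3):
  Gamma_p = [[2.4843, -0.1717, -0.7013], [-0.1717, 2.4843, -0.1717], [-0.7013, -0.1717, 2.4843]]
  r_p     = [-0.1717, -0.7013, -0.6655]
Written out (R1..R3):
  (R1) 2.4843 phi_1 - 0.1717 phi_2 - 0.7013 phi_3 = -0.1717
  (R2) -0.1717 phi_1 + 2.4843 phi_2 - 0.1717 phi_3 = -0.7013
  (R3) -0.7013 phi_1 - 0.1717 phi_2 + 2.4843 phi_3 = -0.6655
Gaussian elimination:
  R2 <- R2 - (-0.1717/2.4843) R1 = R2 - (-0.069114) R1:  2.472433 phi_2 - 0.22017 phi_3 = -0.713167
  R3 <- R3 - (-0.7013/2.4843) R1 = R3 - (-0.282293) R1:  -0.22017 phi_2 + 2.286328 phi_3 = -0.71397
  R3 <- R3 - (-0.22017/2.472433) R2 = R3 - (-0.08905) R2:  2.266722 phi_3 = -0.777477
Back-substitution:
  phi_hat_3 = -0.777477 / 2.266722 = -0.342996
  phi_hat_2 = (-0.713167 - (-0.22017)(-0.342996)) / 2.472433 = -0.318991
  phi_hat_1 = (-0.1717 - (-0.1717)(-0.318991) - (-0.7013)(-0.342996)) / 2.4843 = -0.187986
So phi_hat = [-0.1880, -0.3190, -0.3430].
Therefore phi_hat_1 = -0.1880.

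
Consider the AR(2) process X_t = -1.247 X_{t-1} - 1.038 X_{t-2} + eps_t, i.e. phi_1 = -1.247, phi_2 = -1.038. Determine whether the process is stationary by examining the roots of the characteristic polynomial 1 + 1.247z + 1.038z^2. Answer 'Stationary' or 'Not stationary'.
\text{Not stationary}

The AR(p) characteristic polynomial is P(z) = 1 + 1.247z + 1.038z^2.
Stationarity requires all roots to lie outside the unit circle, i.e. |z| > 1 for every root.
Set 1 + (1.247) z + (1.038) z^2 = 0, i.e. a z^2 + b z + c = 0 with a = 1.038, b = 1.247, c = 1.
Discriminant D = b^2 - 4ac = (1.247)^2 - 4*(1.038)*1 = 1.555009 - (4.152) = -2.596991.
D < 0, so the roots are the complex-conjugate pair z = (-b +/- i sqrt(-D)) / (2a) = -0.6007 +/- 0.7763i.
For a conjugate pair |z|^2 = z * conj(z) = (product of roots) = c/a = 1/(1.038) = 0.963391, so |z| = sqrt(0.963391) = 0.9815 for both roots.
Moduli of all roots: 0.9815, 0.9815.
All moduli strictly greater than 1? No.
Verdict: Not stationary.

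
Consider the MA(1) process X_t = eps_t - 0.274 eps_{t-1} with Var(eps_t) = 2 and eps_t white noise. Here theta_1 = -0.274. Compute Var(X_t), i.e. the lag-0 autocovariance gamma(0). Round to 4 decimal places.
\gamma(0) = 2.1502

For an MA(q) process X_t = eps_t + sum_i theta_i eps_{t-i} with
Var(eps_t) = sigma^2, the variance is
  gamma(0) = sigma^2 * (1 + sum_i theta_i^2).
  sum_i theta_i^2 = (-0.274)^2 = 0.075076.
  gamma(0) = 2 * (1 + 0.075076) = 2 * 1.075076 = 2.150152, which rounds to 2.1502.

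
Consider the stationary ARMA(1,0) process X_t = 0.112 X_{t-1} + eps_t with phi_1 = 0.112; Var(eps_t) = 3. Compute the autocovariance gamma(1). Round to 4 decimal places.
\gamma(1) = 0.3403

Multiply the model equation by X_{t-k} and take expectations. With theta_0 = psi_0 = 1 and psi_j the MA(infinity) weights, this gives
  gamma(k) - sum_i phi_i gamma(k-i) = c_k,
  c_k = sigma^2 * sum_{j=k..q} theta_j psi_{j-k}   (c_k = 0 for k > q),
using gamma(-m) = gamma(m).
Pure AR (q = 0): c_0 = sigma^2 = 3, c_k = 0 for k >= 1.
Equations for k = 0 and k = 1 (AR order 1):
  gamma(0) = phi_1 gamma(1) + c_0
  gamma(1) = phi_1 gamma(0) + c_1
Substituting the second into the first: gamma(0) (1 - phi_1^2) = c_0 + phi_1 c_1, so
  gamma(0) = c_0 / (1 - phi_1^2) = 3 / (1 - (0.112)^2) = 3 / 0.987456 = 3.03811.
  gamma(1) = phi_1 gamma(0) = (0.112)(3.03811) = 0.340268.
Therefore gamma(1) = 0.3403 (to 4 decimal places).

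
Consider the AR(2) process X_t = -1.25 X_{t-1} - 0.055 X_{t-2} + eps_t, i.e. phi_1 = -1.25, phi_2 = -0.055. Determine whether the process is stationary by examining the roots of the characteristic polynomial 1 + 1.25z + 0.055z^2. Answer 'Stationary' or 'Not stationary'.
\text{Not stationary}

The AR(p) characteristic polynomial is P(z) = 1 + 1.25z + 0.055z^2.
Stationarity requires all roots to lie outside the unit circle, i.e. |z| > 1 for every root.
Set 1 + (1.25) z + (0.055) z^2 = 0, i.e. a z^2 + b z + c = 0 with a = 0.055, b = 1.25, c = 1.
Discriminant D = b^2 - 4ac = (1.25)^2 - 4*(0.055)*1 = 1.5625 - (0.22) = 1.3425.
D >= 0, so the roots are real: z = (-b +/- sqrt(D)) / (2a) = (-1.25 +/- 1.158663) / (0.11).
  z_1 = (-1.25 + 1.158663) / (0.11) = -0.8303,   |z_1| = 0.8303.
  z_2 = (-1.25 - 1.158663) / (0.11) = -21.8969,   |z_2| = 21.8969.
Moduli of all roots: 0.8303, 21.8969.
All moduli strictly greater than 1? No.
Verdict: Not stationary.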